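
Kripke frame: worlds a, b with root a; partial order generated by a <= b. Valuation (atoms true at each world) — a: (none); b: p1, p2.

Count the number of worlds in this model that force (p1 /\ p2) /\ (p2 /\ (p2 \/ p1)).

1

a: does not force it — a ||-/- (p1 /\ p2) /\ (p2 /\ (p2 \/ p1)) since a fails p1 /\ p2.
b: forces it.
Worlds forcing the formula: {b}.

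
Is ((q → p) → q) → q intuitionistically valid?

No

This is Peirce's law, which is not intuitionistically valid.
A Kripke countermodel: worlds a, b; order generated by a ≤ b; atoms true at each world — a:{}; b:{q}.
a ⊮ ((q → p) → q) → q: already at a itself, a ⊩ (q → p) → q but a ⊮ q.
a lacks atom q, so a ⊮ q.
So the root a does not force the formula.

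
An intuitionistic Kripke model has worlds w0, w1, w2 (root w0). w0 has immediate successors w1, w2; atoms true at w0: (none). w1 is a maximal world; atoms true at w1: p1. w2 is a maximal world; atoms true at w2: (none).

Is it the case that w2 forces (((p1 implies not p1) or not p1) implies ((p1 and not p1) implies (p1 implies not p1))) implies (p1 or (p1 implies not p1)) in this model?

w2 forces (((p1 implies not p1) or not p1) implies ((p1 and not p1) implies (p1 implies not p1))) implies (p1 or (p1 implies not p1)): every world accessible from w2 that forces ((p1 implies not p1) or not p1) implies ((p1 and not p1) implies (p1 implies not p1)) (namely w2) also forces p1 or (p1 implies not p1).

Yes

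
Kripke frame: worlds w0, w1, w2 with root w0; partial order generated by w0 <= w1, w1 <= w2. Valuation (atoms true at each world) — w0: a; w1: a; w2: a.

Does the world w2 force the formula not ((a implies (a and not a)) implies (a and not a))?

No

w2 does not force not ((a implies (a and not a)) implies (a and not a)) since w2 is accessible from w2 and w2 forces (a implies (a and not a)) implies (a and not a).
w2 forces (a implies (a and not a)) implies (a and not a) vacuously: no world accessible from w2 forces the antecedent a implies (a and not a).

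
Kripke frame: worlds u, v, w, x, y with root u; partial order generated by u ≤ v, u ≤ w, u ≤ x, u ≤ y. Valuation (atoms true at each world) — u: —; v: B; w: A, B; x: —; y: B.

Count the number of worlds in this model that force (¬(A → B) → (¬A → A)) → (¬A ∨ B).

u: does not force it — u ⊮ (¬(A → B) → (¬A → A)) → (¬A ∨ B): already at u itself, u ⊩ ¬(A → B) → (¬A → A) but u ⊮ ¬A ∨ B.
v: forces it.
w: forces it.
x: forces it.
y: forces it.
Worlds forcing the formula: {v, w, x, y}.

4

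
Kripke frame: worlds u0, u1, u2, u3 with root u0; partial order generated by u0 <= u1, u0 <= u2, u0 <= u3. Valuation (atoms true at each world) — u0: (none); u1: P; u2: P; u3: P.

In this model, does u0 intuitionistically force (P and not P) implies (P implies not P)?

Yes

u0 forces (P and not P) implies (P implies not P) vacuously: no world accessible from u0 forces the antecedent P and not P.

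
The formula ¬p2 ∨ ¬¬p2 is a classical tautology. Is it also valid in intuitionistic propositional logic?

No

This is the weak law of excluded middle, which is not intuitionistically valid.
A Kripke countermodel: worlds w0, w1, w2; order generated by w0 ≤ w1, w0 ≤ w2; atoms true at each world — w0:{}; w1:{p2}; w2:{}.
w0 ⊮ ¬p2 ∨ ¬¬p2: neither disjunct is forced at w0.
w0 ⊮ ¬p2 since w1 is accessible from w0 and w1 ⊩ p2.
So the root w0 does not force the formula.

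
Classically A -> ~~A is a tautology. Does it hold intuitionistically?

Yes

This is double-negation introduction, which is intuitionistically derivable.
If a world forces A then every accessible world forces A (persistence), so none forces ~A; hence ~~A.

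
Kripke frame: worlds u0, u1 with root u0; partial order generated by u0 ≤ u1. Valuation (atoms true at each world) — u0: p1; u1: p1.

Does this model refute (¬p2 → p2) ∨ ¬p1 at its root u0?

u0 ⊮ (¬p2 → p2) ∨ ¬p1: neither disjunct is forced at u0.
u0 ⊮ ¬p2 → p2: already at u0 itself, u0 ⊩ ¬p2 but u0 ⊮ p2.
u0 lacks atom p2, so u0 ⊮ p2.
So the root u0 does not force (¬p2 → p2) ∨ ¬p1; the model is a countermodel.

Yes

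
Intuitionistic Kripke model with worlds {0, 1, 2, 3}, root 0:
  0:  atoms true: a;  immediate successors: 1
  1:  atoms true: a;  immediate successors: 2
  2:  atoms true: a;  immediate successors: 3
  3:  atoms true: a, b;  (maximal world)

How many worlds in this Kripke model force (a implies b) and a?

0: does not force it — 0 does not force (a implies b) and a since 0 fails a implies b.
1: does not force it — 1 does not force (a implies b) and a since 1 fails a implies b.
2: does not force it.
3: forces it.
Worlds forcing the formula: {3}.

1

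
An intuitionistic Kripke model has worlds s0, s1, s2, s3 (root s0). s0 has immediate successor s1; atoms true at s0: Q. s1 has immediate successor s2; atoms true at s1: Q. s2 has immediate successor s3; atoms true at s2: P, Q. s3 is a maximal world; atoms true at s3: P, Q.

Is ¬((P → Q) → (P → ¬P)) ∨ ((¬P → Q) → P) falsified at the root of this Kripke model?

s0 ⊩ ¬((P → Q) → (P → ¬P)) ∨ ((¬P → Q) → P) via the disjunct ¬((P → Q) → (P → ¬P)).
So the root s0 forces ¬((P → Q) → (P → ¬P)) ∨ ((¬P → Q) → P); the model is not a countermodel.

No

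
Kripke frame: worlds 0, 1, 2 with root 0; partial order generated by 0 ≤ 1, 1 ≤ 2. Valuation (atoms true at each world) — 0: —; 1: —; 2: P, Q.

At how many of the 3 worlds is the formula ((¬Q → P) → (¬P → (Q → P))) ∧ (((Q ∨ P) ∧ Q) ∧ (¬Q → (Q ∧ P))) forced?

1

0: does not force it — 0 ⊮ ((¬Q → P) → (¬P → (Q → P))) ∧ (((Q ∨ P) ∧ Q) ∧ (¬Q → (Q ∧ P))) since 0 fails ((Q ∨ P) ∧ Q) ∧ (¬Q → (Q ∧ P)).
1: does not force it.
2: forces it.
Worlds forcing the formula: {2}.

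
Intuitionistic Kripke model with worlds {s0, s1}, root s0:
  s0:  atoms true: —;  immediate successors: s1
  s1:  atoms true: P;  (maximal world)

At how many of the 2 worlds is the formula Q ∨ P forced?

1

s0: does not force it — s0 ⊮ Q ∨ P: neither disjunct is forced at s0.
s1: forces it.
Worlds forcing the formula: {s1}.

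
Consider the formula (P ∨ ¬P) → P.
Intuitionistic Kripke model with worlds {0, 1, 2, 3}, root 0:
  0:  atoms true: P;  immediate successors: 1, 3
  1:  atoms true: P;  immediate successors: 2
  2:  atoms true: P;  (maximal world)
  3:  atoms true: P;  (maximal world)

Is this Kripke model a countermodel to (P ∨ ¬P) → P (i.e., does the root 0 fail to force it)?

0 ⊩ (P ∨ ¬P) → P: every world accessible from 0 that forces P ∨ ¬P (namely 0, 1, 2, 3) also forces P.
So the root 0 forces (P ∨ ¬P) → P; the model is not a countermodel.

No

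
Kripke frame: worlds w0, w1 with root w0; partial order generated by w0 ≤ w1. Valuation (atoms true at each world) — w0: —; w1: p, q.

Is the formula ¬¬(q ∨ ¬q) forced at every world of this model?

Yes

w0 ⊩ ¬¬(q ∨ ¬q): no world accessible from w0 forces ¬(q ∨ ¬q).
Since the root w0 forces ¬¬(q ∨ ¬q) and forcing is persistent (monotone upward), every world forces it.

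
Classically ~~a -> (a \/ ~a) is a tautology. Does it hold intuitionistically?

No

This is a variant of double-negation elimination (deriving excluded middle from double negation), which is not intuitionistically valid.
A Kripke countermodel: worlds s0, s1; order generated by s0 <= s1; atoms true at each world — s0:{}; s1:{a}.
s0 ||-/- ~~a -> (a \/ ~a): already at s0 itself, s0 ||- ~~a but s0 ||-/- a \/ ~a.
s0 ||-/- a \/ ~a: neither disjunct is forced at s0.
s0 lacks atom a, so s0 ||-/- a.
So the root s0 does not force the formula.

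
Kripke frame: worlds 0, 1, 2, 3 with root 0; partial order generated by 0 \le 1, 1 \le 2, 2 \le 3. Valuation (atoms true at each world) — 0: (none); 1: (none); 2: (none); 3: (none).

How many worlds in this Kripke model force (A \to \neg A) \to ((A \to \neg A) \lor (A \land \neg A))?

4

0: forces it.
1: forces it.
2: forces it.
3: forces it.
Worlds forcing the formula: {0, 1, 2, 3}.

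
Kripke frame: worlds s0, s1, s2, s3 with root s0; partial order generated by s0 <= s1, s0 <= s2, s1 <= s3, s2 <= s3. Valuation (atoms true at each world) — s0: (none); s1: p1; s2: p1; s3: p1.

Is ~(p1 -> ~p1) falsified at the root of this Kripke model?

No

s0 ||- ~(p1 -> ~p1): no world accessible from s0 forces p1 -> ~p1.
So the root s0 forces ~(p1 -> ~p1); the model is not a countermodel.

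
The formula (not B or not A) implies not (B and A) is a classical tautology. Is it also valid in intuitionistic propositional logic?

Yes

This is a constructively valid De Morgan direction (disjunction of negations to negated conjunction), which is intuitionistically derivable.
If not B holds at a world then no accessible world forces B, hence none forces B and A; likewise for not A.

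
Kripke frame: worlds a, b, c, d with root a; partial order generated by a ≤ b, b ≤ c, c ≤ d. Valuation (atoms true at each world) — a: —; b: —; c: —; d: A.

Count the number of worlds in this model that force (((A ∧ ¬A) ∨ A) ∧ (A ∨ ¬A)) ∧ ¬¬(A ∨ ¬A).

a: does not force it — a ⊮ (((A ∧ ¬A) ∨ A) ∧ (A ∨ ¬A)) ∧ ¬¬(A ∨ ¬A) since a fails ((A ∧ ¬A) ∨ A) ∧ (A ∨ ¬A).
b: does not force it — b ⊮ (((A ∧ ¬A) ∨ A) ∧ (A ∨ ¬A)) ∧ ¬¬(A ∨ ¬A) since b fails ((A ∧ ¬A) ∨ A) ∧ (A ∨ ¬A).
c: does not force it.
d: forces it.
Worlds forcing the formula: {d}.

1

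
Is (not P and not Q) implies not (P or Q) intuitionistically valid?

This is a constructively valid De Morgan direction (conjunction of negations to negated disjunction), which is intuitionistically derivable.
If both not P and not Q hold at a world, no accessible world forces P or forces Q, so none forces P or Q.

Yes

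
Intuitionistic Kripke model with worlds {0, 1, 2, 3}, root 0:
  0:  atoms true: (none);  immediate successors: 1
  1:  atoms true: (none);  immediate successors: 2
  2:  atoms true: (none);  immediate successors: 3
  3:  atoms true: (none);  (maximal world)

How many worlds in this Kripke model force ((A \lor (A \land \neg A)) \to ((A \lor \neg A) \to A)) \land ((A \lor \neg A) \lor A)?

4

0: forces it.
1: forces it.
2: forces it.
3: forces it.
Worlds forcing the formula: {0, 1, 2, 3}.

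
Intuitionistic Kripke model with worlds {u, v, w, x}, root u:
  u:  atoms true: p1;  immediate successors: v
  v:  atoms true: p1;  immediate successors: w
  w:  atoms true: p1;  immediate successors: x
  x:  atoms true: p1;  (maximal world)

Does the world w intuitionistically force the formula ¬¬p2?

No

w ⊮ ¬¬p2 since w is accessible from w and w ⊩ ¬p2.
w ⊩ ¬p2: no world accessible from w forces p2.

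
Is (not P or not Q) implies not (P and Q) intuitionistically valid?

Yes

This is a constructively valid De Morgan direction (disjunction of negations to negated conjunction), which is intuitionistically derivable.
If not P holds at a world then no accessible world forces P, hence none forces P and Q; likewise for not Q.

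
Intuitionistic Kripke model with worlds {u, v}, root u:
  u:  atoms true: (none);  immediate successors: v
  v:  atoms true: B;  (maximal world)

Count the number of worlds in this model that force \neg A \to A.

u: does not force it — u \nVdash \neg A \to A: already at u itself, u \Vdash \neg A but u \nVdash A.
v: does not force it — v \nVdash \neg A \to A: already at v itself, v \Vdash \neg A but v \nVdash A.
Worlds forcing the formula: { }.

0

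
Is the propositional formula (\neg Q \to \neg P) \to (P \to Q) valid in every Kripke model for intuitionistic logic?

This is the converse of contraposition, which is not intuitionistically valid.
A Kripke countermodel: worlds u, v; order generated by u \le v; atoms true at each world — u:{P}; v:{P,Q}.
u \nVdash (\neg Q \to \neg P) \to (P \to Q): already at u itself, u \Vdash \neg Q \to \neg P but u \nVdash P \to Q.
u \nVdash P \to Q: already at u itself, u \Vdash P but u \nVdash Q.
u lacks atom Q, so u \nVdash Q.
So the root u does not force the formula.

No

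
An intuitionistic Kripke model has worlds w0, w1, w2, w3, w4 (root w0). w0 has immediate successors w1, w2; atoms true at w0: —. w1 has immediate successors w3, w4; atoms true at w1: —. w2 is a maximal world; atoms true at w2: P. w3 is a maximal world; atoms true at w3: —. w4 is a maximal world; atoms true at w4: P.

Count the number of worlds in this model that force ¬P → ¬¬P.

w0: does not force it — w0 ⊮ ¬P → ¬¬P: at the accessible world w3, w3 ⊩ ¬P but w3 ⊮ ¬¬P.
w1: does not force it — w1 ⊮ ¬P → ¬¬P: at the accessible world w3, w3 ⊩ ¬P but w3 ⊮ ¬¬P.
w2: forces it.
w3: does not force it — w3 ⊮ ¬P → ¬¬P: already at w3 itself, w3 ⊩ ¬P but w3 ⊮ ¬¬P.
w4: forces it.
Worlds forcing the formula: {w2, w4}.

2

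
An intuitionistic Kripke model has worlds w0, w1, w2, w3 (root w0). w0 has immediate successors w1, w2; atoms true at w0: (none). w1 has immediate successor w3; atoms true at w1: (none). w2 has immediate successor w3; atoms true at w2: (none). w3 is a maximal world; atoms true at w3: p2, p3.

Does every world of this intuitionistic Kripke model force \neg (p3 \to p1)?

Yes

w0 \Vdash \neg (p3 \to p1): no world accessible from w0 forces p3 \to p1.
Since the root w0 forces \neg (p3 \to p1) and forcing is persistent (monotone upward), every world forces it.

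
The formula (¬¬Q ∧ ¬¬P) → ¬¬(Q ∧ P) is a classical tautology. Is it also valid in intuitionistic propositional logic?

This is the distribution of double negation over conjunction, which is intuitionistically derivable.
Assume ¬¬Q, ¬¬P, and ¬(Q ∧ P). From Q we'd get ¬P (since Q ∧ P is refuted), contradicting ¬¬P; so ¬Q, contradicting ¬¬Q.

Yes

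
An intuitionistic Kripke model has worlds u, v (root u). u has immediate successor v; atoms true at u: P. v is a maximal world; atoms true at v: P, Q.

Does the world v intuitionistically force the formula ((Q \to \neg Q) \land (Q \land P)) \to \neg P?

Yes

v \Vdash ((Q \to \neg Q) \land (Q \land P)) \to \neg P vacuously: no world accessible from v forces the antecedent (Q \to \neg Q) \land (Q \land P).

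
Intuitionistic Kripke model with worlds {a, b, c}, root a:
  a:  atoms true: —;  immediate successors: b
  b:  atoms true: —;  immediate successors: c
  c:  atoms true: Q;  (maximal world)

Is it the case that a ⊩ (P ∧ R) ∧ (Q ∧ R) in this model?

No

a ⊮ (P ∧ R) ∧ (Q ∧ R) since a fails P ∧ R.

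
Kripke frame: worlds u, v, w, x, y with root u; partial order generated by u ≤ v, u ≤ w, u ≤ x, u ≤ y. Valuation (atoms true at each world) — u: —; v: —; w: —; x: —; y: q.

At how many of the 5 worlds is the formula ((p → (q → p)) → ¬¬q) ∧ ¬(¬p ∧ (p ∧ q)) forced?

1

u: does not force it — u ⊮ ((p → (q → p)) → ¬¬q) ∧ ¬(¬p ∧ (p ∧ q)) since u fails (p → (q → p)) → ¬¬q.
v: does not force it.
w: does not force it.
x: does not force it.
y: forces it.
Worlds forcing the formula: {y}.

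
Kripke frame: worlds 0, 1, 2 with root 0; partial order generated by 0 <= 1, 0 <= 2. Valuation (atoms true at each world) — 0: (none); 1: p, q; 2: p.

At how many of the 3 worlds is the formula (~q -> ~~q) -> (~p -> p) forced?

0: forces it.
1: forces it.
2: forces it.
Worlds forcing the formula: {0, 1, 2}.

3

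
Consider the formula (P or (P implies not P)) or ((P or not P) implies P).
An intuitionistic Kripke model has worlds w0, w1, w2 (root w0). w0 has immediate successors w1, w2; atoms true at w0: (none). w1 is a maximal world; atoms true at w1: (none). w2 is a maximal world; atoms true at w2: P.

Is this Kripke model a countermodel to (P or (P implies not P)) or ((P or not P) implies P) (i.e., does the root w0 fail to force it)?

w0 does not force (P or (P implies not P)) or ((P or not P) implies P): neither disjunct is forced at w0.
w0 does not force P or (P implies not P): neither disjunct is forced at w0.
w0 lacks atom P, so w0 does not force P.
So the root w0 does not force (P or (P implies not P)) or ((P or not P) implies P); the model is a countermodel.

Yes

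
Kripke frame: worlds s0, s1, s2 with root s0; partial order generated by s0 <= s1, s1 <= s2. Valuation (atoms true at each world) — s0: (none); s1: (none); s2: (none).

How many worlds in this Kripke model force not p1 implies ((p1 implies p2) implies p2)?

0

s0: does not force it — s0 does not force not p1 implies ((p1 implies p2) implies p2): already at s0 itself, s0 forces not p1 but s0 does not force (p1 implies p2) implies p2.
s1: does not force it — s1 does not force not p1 implies ((p1 implies p2) implies p2): already at s1 itself, s1 forces not p1 but s1 does not force (p1 implies p2) implies p2.
s2: does not force it.
Worlds forcing the formula: { }.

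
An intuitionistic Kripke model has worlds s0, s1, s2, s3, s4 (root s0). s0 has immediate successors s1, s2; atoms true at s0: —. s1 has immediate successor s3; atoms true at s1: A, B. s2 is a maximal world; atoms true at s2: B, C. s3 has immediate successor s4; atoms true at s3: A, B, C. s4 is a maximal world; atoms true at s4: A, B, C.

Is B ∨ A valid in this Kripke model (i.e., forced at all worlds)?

No

Not every world: s0 ⊮ B ∨ A.
s0 ⊮ B ∨ A: neither disjunct is forced at s0.
s0 lacks atom B, so s0 ⊮ B.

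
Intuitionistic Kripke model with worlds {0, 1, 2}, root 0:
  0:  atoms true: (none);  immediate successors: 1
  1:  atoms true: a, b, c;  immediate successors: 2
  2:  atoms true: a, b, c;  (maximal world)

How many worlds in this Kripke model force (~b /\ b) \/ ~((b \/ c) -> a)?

0: does not force it — 0 ||-/- (~b /\ b) \/ ~((b \/ c) -> a): neither disjunct is forced at 0.
1: does not force it — 1 ||-/- (~b /\ b) \/ ~((b \/ c) -> a): neither disjunct is forced at 1.
2: does not force it — 2 ||-/- (~b /\ b) \/ ~((b \/ c) -> a): neither disjunct is forced at 2.
Worlds forcing the formula: { }.

0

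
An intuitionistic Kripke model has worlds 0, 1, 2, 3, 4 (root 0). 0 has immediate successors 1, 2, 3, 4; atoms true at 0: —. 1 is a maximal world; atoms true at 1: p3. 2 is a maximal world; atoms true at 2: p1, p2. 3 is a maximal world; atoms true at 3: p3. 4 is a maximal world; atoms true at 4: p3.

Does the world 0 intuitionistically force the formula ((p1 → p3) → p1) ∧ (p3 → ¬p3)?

No

0 ⊮ ((p1 → p3) → p1) ∧ (p3 → ¬p3) since 0 fails (p1 → p3) → p1.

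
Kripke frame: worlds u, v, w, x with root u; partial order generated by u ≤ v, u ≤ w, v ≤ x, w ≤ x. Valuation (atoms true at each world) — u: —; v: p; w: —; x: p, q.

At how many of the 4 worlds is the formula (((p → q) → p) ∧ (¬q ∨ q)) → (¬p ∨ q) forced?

4

u: forces it.
v: forces it.
w: forces it.
x: forces it.
Worlds forcing the formula: {u, v, w, x}.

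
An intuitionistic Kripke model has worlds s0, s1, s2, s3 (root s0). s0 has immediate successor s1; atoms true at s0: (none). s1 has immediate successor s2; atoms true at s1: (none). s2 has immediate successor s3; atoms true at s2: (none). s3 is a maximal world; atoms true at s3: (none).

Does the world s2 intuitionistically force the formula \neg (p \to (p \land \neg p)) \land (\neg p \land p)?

No

s2 \nVdash \neg (p \to (p \land \neg p)) \land (\neg p \land p) since s2 fails \neg (p \to (p \land \neg p)).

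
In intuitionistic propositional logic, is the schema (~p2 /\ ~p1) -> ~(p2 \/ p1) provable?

Yes

This is a constructively valid De Morgan direction (conjunction of negations to negated disjunction), which is intuitionistically derivable.
If both ~p2 and ~p1 hold at a world, no accessible world forces p2 or forces p1, so none forces p2 \/ p1.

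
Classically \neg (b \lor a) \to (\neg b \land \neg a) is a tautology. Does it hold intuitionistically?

This is a constructively valid De Morgan direction (negated disjunction to conjunction of negations), which is intuitionistically derivable.
From \neg (b \lor a): if b held then b \lor a would, contradiction — so \neg b; similarly \neg a.

Yes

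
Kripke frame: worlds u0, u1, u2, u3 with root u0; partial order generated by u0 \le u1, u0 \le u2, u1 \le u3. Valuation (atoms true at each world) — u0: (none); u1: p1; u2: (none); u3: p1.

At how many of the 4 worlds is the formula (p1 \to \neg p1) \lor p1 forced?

u0: does not force it — u0 \nVdash (p1 \to \neg p1) \lor p1: neither disjunct is forced at u0.
u1: forces it.
u2: forces it.
u3: forces it.
Worlds forcing the formula: {u1, u2, u3}.

3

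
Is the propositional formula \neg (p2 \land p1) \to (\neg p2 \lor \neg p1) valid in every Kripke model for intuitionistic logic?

No

This is the constructively invalid direction of De Morgan's law for conjunction, which is not intuitionistically valid.
A Kripke countermodel: worlds 0, 1, 2; order generated by 0 \le 1, 0 \le 2; atoms true at each world — 0:{}; 1:{p2}; 2:{p1}.
0 \nVdash \neg (p2 \land p1) \to (\neg p2 \lor \neg p1): already at 0 itself, 0 \Vdash \neg (p2 \land p1) but 0 \nVdash \neg p2 \lor \neg p1.
0 \nVdash \neg p2 \lor \neg p1: neither disjunct is forced at 0.
0 \nVdash \neg p2 since 1 is accessible from 0 and 1 \Vdash p2.
So the root 0 does not force the formula.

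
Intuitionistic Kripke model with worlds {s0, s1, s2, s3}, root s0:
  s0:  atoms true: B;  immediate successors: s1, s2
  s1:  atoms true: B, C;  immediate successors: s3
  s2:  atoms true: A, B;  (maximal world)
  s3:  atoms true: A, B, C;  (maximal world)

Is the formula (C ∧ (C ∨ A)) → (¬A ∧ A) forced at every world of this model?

Not every world: s0 ⊮ (C ∧ (C ∨ A)) → (¬A ∧ A).
s0 ⊮ (C ∧ (C ∨ A)) → (¬A ∧ A): at the accessible world s1, s1 ⊩ C ∧ (C ∨ A) but s1 ⊮ ¬A ∧ A.
s1 ⊮ ¬A ∧ A since s1 fails ¬A.

No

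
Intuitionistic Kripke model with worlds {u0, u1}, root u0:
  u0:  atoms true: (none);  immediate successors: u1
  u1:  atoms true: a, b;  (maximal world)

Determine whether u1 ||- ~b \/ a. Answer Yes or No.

Yes

u1 ||- ~b \/ a via the disjunct a.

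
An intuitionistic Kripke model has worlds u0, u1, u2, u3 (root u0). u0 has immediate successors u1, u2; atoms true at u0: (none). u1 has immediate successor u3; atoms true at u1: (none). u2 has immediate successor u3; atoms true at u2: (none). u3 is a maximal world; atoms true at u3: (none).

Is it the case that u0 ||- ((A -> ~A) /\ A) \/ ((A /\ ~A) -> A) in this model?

u0 ||- ((A -> ~A) /\ A) \/ ((A /\ ~A) -> A) via the disjunct (A /\ ~A) -> A.

Yes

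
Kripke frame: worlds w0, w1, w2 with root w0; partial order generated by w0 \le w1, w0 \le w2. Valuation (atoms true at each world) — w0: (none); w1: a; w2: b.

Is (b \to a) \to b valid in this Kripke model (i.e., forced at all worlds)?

No

Not every world: w0 \nVdash (b \to a) \to b.
w0 \nVdash (b \to a) \to b: at the accessible world w1, w1 \Vdash b \to a but w1 \nVdash b.
w1 lacks atom b, so w1 \nVdash b.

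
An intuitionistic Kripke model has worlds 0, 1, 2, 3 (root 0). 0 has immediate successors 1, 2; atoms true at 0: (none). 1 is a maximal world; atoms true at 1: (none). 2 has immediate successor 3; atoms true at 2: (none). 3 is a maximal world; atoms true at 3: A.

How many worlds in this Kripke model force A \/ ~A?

2

0: does not force it — 0 ||-/- A \/ ~A: neither disjunct is forced at 0.
1: forces it.
2: does not force it.
3: forces it.
Worlds forcing the formula: {1, 3}.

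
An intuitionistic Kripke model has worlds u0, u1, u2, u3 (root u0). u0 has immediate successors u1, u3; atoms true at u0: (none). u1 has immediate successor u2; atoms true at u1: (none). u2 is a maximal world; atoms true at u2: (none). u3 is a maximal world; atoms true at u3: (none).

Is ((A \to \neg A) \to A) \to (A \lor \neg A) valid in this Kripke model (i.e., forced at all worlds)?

u0 \Vdash ((A \to \neg A) \to A) \to (A \lor \neg A) vacuously: no world accessible from u0 forces the antecedent (A \to \neg A) \to A.
Since the root u0 forces ((A \to \neg A) \to A) \to (A \lor \neg A) and forcing is persistent (monotone upward), every world forces it.

Yes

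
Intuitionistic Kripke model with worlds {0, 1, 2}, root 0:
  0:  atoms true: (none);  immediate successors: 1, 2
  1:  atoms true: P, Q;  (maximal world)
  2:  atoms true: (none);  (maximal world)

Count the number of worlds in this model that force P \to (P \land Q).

0: forces it.
1: forces it.
2: forces it.
Worlds forcing the formula: {0, 1, 2}.

3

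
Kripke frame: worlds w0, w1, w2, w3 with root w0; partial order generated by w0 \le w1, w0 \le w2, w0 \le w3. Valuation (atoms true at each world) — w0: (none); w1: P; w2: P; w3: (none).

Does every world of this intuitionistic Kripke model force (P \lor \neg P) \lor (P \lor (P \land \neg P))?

No

Not every world: w0 \nVdash (P \lor \neg P) \lor (P \lor (P \land \neg P)).
w0 \nVdash (P \lor \neg P) \lor (P \lor (P \land \neg P)): neither disjunct is forced at w0.
w0 \nVdash P \lor \neg P: neither disjunct is forced at w0.
w0 lacks atom P, so w0 \nVdash P.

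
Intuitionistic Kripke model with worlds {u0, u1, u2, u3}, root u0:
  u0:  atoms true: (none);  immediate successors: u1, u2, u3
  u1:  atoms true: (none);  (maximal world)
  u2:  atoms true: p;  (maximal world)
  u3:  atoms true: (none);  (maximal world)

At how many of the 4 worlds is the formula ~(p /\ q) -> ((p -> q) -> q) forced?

u0: does not force it — u0 ||-/- ~(p /\ q) -> ((p -> q) -> q): already at u0 itself, u0 ||- ~(p /\ q) but u0 ||-/- (p -> q) -> q.
u1: does not force it — u1 ||-/- ~(p /\ q) -> ((p -> q) -> q): already at u1 itself, u1 ||- ~(p /\ q) but u1 ||-/- (p -> q) -> q.
u2: forces it.
u3: does not force it — u3 ||-/- ~(p /\ q) -> ((p -> q) -> q): already at u3 itself, u3 ||- ~(p /\ q) but u3 ||-/- (p -> q) -> q.
Worlds forcing the formula: {u2}.

1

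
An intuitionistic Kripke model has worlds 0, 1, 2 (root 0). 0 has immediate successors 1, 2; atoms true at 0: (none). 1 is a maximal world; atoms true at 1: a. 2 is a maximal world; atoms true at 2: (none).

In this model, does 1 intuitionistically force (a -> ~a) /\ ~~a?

No

1 ||-/- (a -> ~a) /\ ~~a since 1 fails a -> ~a.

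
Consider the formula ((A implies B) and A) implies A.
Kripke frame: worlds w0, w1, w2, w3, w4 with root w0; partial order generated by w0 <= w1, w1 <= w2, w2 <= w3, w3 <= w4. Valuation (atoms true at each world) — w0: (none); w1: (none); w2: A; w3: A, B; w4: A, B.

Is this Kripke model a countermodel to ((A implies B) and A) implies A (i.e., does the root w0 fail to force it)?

No

w0 forces ((A implies B) and A) implies A: every world accessible from w0 that forces (A implies B) and A (namely w3, w4) also forces A.
So the root w0 forces ((A implies B) and A) implies A; the model is not a countermodel.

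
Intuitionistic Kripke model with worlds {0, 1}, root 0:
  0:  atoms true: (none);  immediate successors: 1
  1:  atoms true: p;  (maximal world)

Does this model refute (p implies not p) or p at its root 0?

Yes

0 does not force (p implies not p) or p: neither disjunct is forced at 0.
0 does not force p implies not p: at the accessible world 1, 1 forces p but 1 does not force not p.
1 does not force not p since 1 is accessible from 1 and 1 forces p.
So the root 0 does not force (p implies not p) or p; the model is a countermodel.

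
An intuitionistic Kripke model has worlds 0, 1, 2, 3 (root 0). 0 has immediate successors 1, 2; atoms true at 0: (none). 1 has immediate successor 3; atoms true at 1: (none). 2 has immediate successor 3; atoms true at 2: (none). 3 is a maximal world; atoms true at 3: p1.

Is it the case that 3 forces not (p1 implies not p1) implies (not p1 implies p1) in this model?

Yes

3 forces not (p1 implies not p1) implies (not p1 implies p1): every world accessible from 3 that forces not (p1 implies not p1) (namely 3) also forces not p1 implies p1.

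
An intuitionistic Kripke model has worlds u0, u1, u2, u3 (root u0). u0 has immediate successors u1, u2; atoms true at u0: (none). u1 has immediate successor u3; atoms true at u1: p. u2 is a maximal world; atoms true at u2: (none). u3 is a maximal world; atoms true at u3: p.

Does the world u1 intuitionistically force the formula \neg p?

No

u1 \nVdash \neg p since u1 is accessible from u1 and u1 \Vdash p.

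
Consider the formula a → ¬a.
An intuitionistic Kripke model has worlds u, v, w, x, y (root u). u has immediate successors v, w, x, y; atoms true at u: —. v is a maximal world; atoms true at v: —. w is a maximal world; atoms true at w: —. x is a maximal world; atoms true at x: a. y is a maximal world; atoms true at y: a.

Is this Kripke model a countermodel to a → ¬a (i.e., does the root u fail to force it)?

u ⊮ a → ¬a: at the accessible world x, x ⊩ a but x ⊮ ¬a.
x ⊮ ¬a since x is accessible from x and x ⊩ a.
So the root u does not force a → ¬a; the model is a countermodel.

Yes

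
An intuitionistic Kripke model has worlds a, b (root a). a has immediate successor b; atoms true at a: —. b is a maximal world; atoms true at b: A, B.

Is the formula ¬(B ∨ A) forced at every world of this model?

Not every world: a ⊮ ¬(B ∨ A).
a ⊮ ¬(B ∨ A) since b is accessible from a and b ⊩ B ∨ A.
b ⊩ B ∨ A via the disjunct B.

No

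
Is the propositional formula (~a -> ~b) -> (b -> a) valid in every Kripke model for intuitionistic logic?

This is the converse of contraposition, which is not intuitionistically valid.
A Kripke countermodel: worlds s0, s1; order generated by s0 <= s1; atoms true at each world — s0:{b}; s1:{a,b}.
s0 ||-/- (~a -> ~b) -> (b -> a): already at s0 itself, s0 ||- ~a -> ~b but s0 ||-/- b -> a.
s0 ||-/- b -> a: already at s0 itself, s0 ||- b but s0 ||-/- a.
s0 lacks atom a, so s0 ||-/- a.
So the root s0 does not force the formula.

No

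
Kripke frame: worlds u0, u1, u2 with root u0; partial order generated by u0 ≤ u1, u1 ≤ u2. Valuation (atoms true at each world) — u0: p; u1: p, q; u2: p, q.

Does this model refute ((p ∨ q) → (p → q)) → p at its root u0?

No

u0 ⊩ ((p ∨ q) → (p → q)) → p: every world accessible from u0 that forces (p ∨ q) → (p → q) (namely u1, u2) also forces p.
So the root u0 forces ((p ∨ q) → (p → q)) → p; the model is not a countermodel.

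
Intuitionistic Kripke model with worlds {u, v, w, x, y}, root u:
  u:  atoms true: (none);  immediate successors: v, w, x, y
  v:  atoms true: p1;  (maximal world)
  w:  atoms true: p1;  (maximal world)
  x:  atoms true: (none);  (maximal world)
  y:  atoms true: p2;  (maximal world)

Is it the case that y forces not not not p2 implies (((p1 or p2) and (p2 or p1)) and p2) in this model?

y forces not not not p2 implies (((p1 or p2) and (p2 or p1)) and p2) vacuously: no world accessible from y forces the antecedent not not not p2.

Yes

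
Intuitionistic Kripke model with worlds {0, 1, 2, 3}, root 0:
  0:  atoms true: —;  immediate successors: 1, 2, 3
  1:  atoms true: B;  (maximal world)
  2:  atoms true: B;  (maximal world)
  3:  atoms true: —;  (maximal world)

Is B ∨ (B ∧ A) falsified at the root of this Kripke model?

0 ⊮ B ∨ (B ∧ A): neither disjunct is forced at 0.
0 lacks atom B, so 0 ⊮ B.
So the root 0 does not force B ∨ (B ∧ A); the model is a countermodel.

Yes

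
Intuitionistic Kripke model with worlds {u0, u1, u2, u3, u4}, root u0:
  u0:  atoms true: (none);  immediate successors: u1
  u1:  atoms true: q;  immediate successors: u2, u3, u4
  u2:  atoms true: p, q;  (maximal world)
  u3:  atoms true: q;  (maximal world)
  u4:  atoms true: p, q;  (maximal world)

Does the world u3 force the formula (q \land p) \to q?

Yes

u3 \Vdash (q \land p) \to q vacuously: no world accessible from u3 forces the antecedent q \land p.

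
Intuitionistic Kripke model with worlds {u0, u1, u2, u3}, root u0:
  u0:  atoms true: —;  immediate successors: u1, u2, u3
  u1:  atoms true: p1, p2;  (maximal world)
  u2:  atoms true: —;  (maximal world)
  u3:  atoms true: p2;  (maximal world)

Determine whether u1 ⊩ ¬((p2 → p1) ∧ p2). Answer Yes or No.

No

u1 ⊮ ¬((p2 → p1) ∧ p2) since u1 is accessible from u1 and u1 ⊩ (p2 → p1) ∧ p2.
u1 ⊩ (p2 → p1) ∧ p2 since u1 forces both conjuncts.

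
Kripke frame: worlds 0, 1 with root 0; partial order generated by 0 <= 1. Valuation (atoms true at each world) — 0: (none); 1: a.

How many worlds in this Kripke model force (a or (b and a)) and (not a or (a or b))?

0: does not force it — 0 does not force (a or (b and a)) and (not a or (a or b)) since 0 fails a or (b and a).
1: forces it.
Worlds forcing the formula: {1}.

1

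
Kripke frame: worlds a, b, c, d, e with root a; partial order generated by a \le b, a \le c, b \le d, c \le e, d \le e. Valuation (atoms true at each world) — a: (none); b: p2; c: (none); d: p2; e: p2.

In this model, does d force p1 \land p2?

No

d \nVdash p1 \land p2 since d fails p1.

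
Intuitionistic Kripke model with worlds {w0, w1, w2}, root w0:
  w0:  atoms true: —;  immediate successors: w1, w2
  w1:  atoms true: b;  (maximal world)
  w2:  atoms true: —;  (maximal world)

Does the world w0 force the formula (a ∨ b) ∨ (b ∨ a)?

No

w0 ⊮ (a ∨ b) ∨ (b ∨ a): neither disjunct is forced at w0.
w0 ⊮ a ∨ b: neither disjunct is forced at w0.
w0 lacks atom a, so w0 ⊮ a.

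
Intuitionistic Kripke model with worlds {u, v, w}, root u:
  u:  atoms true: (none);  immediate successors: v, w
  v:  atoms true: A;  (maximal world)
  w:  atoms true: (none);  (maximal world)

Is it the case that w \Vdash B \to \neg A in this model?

Yes

w \Vdash B \to \neg A vacuously: no world accessible from w forces the antecedent B.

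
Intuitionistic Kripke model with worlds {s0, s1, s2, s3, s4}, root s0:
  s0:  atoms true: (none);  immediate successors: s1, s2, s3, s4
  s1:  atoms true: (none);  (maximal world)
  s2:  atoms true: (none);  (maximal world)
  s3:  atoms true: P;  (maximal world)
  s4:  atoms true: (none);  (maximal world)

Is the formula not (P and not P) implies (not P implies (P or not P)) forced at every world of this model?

Yes

s0 forces not (P and not P) implies (not P implies (P or not P)): every world accessible from s0 that forces not (P and not P) (namely s0, s1, s2, s3, s4) also forces not P implies (P or not P).
Since the root s0 forces not (P and not P) implies (not P implies (P or not P)) and forcing is persistent (monotone upward), every world forces it.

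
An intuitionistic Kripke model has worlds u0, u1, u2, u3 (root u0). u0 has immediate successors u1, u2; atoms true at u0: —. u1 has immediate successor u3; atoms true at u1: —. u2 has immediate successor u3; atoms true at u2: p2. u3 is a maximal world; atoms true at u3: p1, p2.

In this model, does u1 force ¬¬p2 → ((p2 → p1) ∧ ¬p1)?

No

u1 ⊮ ¬¬p2 → ((p2 → p1) ∧ ¬p1): already at u1 itself, u1 ⊩ ¬¬p2 but u1 ⊮ (p2 → p1) ∧ ¬p1.
u1 ⊮ (p2 → p1) ∧ ¬p1 since u1 fails ¬p1.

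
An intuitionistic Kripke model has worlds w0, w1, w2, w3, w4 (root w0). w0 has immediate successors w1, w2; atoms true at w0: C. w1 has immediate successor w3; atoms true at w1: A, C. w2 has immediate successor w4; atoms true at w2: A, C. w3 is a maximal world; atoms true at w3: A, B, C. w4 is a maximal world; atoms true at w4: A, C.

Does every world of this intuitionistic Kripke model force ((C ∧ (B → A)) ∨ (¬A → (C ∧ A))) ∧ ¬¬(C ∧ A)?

Yes

w0 ⊩ ((C ∧ (B → A)) ∨ (¬A → (C ∧ A))) ∧ ¬¬(C ∧ A) since w0 forces both conjuncts.
Since the root w0 forces ((C ∧ (B → A)) ∨ (¬A → (C ∧ A))) ∧ ¬¬(C ∧ A) and forcing is persistent (monotone upward), every world forces it.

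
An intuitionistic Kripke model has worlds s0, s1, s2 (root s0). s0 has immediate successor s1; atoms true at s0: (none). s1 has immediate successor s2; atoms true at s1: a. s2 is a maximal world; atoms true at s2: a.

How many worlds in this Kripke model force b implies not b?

s0: forces it.
s1: forces it.
s2: forces it.
Worlds forcing the formula: {s0, s1, s2}.

3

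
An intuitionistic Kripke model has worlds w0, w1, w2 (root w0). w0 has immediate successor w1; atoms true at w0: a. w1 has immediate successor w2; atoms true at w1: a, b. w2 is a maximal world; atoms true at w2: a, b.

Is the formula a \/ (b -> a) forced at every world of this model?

Yes

w0 ||- a \/ (b -> a) via the disjunct a.
Since the root w0 forces a \/ (b -> a) and forcing is persistent (monotone upward), every world forces it.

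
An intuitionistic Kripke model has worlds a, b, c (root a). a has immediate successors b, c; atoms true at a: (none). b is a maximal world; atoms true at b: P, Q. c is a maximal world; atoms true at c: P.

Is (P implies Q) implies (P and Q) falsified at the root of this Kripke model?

a forces (P implies Q) implies (P and Q): every world accessible from a that forces P implies Q (namely b) also forces P and Q.
So the root a forces (P implies Q) implies (P and Q); the model is not a countermodel.

No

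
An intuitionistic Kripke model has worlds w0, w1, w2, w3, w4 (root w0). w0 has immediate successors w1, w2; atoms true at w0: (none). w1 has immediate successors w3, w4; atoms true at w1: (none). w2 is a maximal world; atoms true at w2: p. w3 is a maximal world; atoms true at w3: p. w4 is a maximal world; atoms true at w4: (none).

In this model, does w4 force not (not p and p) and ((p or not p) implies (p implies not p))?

Yes

w4 forces not (not p and p) and ((p or not p) implies (p implies not p)) since w4 forces both conjuncts.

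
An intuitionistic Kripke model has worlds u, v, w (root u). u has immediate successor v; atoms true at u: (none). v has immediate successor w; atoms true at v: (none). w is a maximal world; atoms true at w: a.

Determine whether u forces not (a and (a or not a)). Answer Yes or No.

No

u does not force not (a and (a or not a)) since w is accessible from u and w forces a and (a or not a).
w forces a and (a or not a) since w forces both conjuncts.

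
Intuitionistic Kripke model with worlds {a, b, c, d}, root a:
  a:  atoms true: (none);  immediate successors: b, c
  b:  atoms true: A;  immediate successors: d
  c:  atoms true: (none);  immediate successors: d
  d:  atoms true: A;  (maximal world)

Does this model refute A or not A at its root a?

Yes

a does not force A or not A: neither disjunct is forced at a.
a lacks atom A, so a does not force A.
So the root a does not force A or not A; the model is a countermodel.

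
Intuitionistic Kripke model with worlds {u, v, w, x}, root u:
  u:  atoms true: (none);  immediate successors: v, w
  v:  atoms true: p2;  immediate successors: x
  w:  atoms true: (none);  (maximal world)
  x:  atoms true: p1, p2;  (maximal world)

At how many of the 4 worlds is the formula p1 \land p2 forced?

u: does not force it — u \nVdash p1 \land p2 since u fails p1.
v: does not force it — v \nVdash p1 \land p2 since v fails p1.
w: does not force it — w \nVdash p1 \land p2 since w fails p1.
x: forces it.
Worlds forcing the formula: {x}.

1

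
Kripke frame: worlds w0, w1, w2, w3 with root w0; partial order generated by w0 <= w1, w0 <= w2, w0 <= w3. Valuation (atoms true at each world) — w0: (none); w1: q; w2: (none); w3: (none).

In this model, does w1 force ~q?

w1 ||-/- ~q since w1 is accessible from w1 and w1 ||- q.

No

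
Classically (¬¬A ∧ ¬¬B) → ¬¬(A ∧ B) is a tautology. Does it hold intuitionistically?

This is the distribution of double negation over conjunction, which is intuitionistically derivable.
Assume ¬¬A, ¬¬B, and ¬(A ∧ B). From A we'd get ¬B (since A ∧ B is refuted), contradicting ¬¬B; so ¬A, contradicting ¬¬A.

Yes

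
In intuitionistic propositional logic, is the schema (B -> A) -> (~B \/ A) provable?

No

This is the material-implication-as-disjunction principle, which is not intuitionistically valid.
A Kripke countermodel: worlds u0, u1; order generated by u0 <= u1; atoms true at each world — u0:{}; u1:{A,B}.
u0 ||-/- (B -> A) -> (~B \/ A): already at u0 itself, u0 ||- B -> A but u0 ||-/- ~B \/ A.
u0 ||-/- ~B \/ A: neither disjunct is forced at u0.
u0 ||-/- ~B since u1 is accessible from u0 and u1 ||- B.
So the root u0 does not force the formula.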